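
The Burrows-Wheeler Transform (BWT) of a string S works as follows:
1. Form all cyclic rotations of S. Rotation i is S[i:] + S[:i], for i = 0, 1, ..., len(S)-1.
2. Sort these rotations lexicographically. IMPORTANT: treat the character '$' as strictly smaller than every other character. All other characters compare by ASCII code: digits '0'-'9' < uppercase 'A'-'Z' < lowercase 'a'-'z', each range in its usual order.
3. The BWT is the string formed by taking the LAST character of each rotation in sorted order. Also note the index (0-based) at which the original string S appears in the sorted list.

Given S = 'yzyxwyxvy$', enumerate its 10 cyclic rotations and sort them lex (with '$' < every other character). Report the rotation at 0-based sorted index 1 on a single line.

All 10 rotations (rotation i = S[i:]+S[:i]):
  rot[0] = yzyxwyxvy$
  rot[1] = zyxwyxvy$y
  rot[2] = yxwyxvy$yz
  rot[3] = xwyxvy$yzy
  rot[4] = wyxvy$yzyx
  rot[5] = yxvy$yzyxw
  rot[6] = xvy$yzyxwy
  rot[7] = vy$yzyxwyx
  rot[8] = y$yzyxwyxv
  rot[9] = $yzyxwyxvy
Sorted (with $ < everything):
  sorted[0] = $yzyxwyxvy
  sorted[1] = vy$yzyxwyx
  sorted[2] = wyxvy$yzyx
  sorted[3] = xvy$yzyxwy
  sorted[4] = xwyxvy$yzy
  sorted[5] = y$yzyxwyxv
  sorted[6] = yxvy$yzyxw
  sorted[7] = yxwyxvy$yz
  sorted[8] = yzyxwyxvy$
  sorted[9] = zyxwyxvy$y
sorted[1] = vy$yzyxwyx

Answer: vy$yzyxwyx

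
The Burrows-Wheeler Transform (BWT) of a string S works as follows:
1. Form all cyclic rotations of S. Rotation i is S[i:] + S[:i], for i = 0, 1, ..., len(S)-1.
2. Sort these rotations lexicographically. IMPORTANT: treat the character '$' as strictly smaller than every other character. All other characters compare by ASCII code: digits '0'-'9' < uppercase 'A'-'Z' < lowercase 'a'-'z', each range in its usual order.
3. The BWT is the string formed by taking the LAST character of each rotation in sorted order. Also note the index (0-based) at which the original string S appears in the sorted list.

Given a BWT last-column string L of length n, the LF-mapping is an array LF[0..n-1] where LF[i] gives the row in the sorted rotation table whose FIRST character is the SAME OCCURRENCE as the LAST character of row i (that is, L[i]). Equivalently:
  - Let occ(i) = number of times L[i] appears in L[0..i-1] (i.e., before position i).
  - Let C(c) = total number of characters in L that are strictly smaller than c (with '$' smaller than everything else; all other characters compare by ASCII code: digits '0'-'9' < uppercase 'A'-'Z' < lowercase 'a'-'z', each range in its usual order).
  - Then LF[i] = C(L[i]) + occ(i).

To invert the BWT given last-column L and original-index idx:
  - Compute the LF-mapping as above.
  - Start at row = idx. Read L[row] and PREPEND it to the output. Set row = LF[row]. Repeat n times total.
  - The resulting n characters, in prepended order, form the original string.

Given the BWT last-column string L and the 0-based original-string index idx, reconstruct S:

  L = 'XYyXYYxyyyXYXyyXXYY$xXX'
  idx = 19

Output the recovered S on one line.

LF mapping: 1 9 17 2 10 11 15 18 19 20 3 12 4 21 22 5 6 13 14 0 16 7 8
Walk LF starting at row 19, prepending L[row]:
  step 1: row=19, L[19]='$', prepend. Next row=LF[19]=0
  step 2: row=0, L[0]='X', prepend. Next row=LF[0]=1
  step 3: row=1, L[1]='Y', prepend. Next row=LF[1]=9
  step 4: row=9, L[9]='y', prepend. Next row=LF[9]=20
  step 5: row=20, L[20]='x', prepend. Next row=LF[20]=16
  step 6: row=16, L[16]='X', prepend. Next row=LF[16]=6
  step 7: row=6, L[6]='x', prepend. Next row=LF[6]=15
  step 8: row=15, L[15]='X', prepend. Next row=LF[15]=5
  step 9: row=5, L[5]='Y', prepend. Next row=LF[5]=11
  step 10: row=11, L[11]='Y', prepend. Next row=LF[11]=12
  step 11: row=12, L[12]='X', prepend. Next row=LF[12]=4
  step 12: row=4, L[4]='Y', prepend. Next row=LF[4]=10
  step 13: row=10, L[10]='X', prepend. Next row=LF[10]=3
  step 14: row=3, L[3]='X', prepend. Next row=LF[3]=2
  step 15: row=2, L[2]='y', prepend. Next row=LF[2]=17
  step 16: row=17, L[17]='Y', prepend. Next row=LF[17]=13
  step 17: row=13, L[13]='y', prepend. Next row=LF[13]=21
  step 18: row=21, L[21]='X', prepend. Next row=LF[21]=7
  step 19: row=7, L[7]='y', prepend. Next row=LF[7]=18
  step 20: row=18, L[18]='Y', prepend. Next row=LF[18]=14
  step 21: row=14, L[14]='y', prepend. Next row=LF[14]=22
  step 22: row=22, L[22]='X', prepend. Next row=LF[22]=8
  step 23: row=8, L[8]='y', prepend. Next row=LF[8]=19
Reversed output: yXyYyXyYyXXYXYYXxXxyYX$

Answer: yXyYyXyYyXXYXYYXxXxyYX$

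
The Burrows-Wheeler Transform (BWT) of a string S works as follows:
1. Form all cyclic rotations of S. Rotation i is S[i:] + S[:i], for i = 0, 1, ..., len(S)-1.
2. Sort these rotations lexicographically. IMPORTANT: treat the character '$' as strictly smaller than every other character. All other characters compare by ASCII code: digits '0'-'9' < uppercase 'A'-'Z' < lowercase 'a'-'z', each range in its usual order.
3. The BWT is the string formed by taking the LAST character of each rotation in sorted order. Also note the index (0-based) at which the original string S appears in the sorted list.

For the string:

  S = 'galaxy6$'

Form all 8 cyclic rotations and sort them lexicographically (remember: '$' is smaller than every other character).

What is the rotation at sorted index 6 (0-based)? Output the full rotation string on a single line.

Answer: xy6$gala

Derivation:
All 8 rotations (rotation i = S[i:]+S[:i]):
  rot[0] = galaxy6$
  rot[1] = alaxy6$g
  rot[2] = laxy6$ga
  rot[3] = axy6$gal
  rot[4] = xy6$gala
  rot[5] = y6$galax
  rot[6] = 6$galaxy
  rot[7] = $galaxy6
Sorted (with $ < everything):
  sorted[0] = $galaxy6
  sorted[1] = 6$galaxy
  sorted[2] = alaxy6$g
  sorted[3] = axy6$gal
  sorted[4] = galaxy6$
  sorted[5] = laxy6$ga
  sorted[6] = xy6$gala
  sorted[7] = y6$galax
sorted[6] = xy6$gala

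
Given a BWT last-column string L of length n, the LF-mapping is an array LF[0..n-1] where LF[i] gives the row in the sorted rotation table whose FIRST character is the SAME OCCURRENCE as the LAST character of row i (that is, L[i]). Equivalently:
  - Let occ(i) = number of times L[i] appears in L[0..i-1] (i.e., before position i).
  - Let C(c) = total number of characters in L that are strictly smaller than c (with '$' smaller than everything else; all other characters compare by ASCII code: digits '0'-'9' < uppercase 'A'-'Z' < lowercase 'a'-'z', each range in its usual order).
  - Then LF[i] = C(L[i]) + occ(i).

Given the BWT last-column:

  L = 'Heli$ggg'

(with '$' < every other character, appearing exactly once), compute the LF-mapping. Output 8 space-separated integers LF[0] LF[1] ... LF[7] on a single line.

Answer: 1 2 7 6 0 3 4 5

Derivation:
Char counts: '$':1, 'H':1, 'e':1, 'g':3, 'i':1, 'l':1
C (first-col start): C('$')=0, C('H')=1, C('e')=2, C('g')=3, C('i')=6, C('l')=7
L[0]='H': occ=0, LF[0]=C('H')+0=1+0=1
L[1]='e': occ=0, LF[1]=C('e')+0=2+0=2
L[2]='l': occ=0, LF[2]=C('l')+0=7+0=7
L[3]='i': occ=0, LF[3]=C('i')+0=6+0=6
L[4]='$': occ=0, LF[4]=C('$')+0=0+0=0
L[5]='g': occ=0, LF[5]=C('g')+0=3+0=3
L[6]='g': occ=1, LF[6]=C('g')+1=3+1=4
L[7]='g': occ=2, LF[7]=C('g')+2=3+2=5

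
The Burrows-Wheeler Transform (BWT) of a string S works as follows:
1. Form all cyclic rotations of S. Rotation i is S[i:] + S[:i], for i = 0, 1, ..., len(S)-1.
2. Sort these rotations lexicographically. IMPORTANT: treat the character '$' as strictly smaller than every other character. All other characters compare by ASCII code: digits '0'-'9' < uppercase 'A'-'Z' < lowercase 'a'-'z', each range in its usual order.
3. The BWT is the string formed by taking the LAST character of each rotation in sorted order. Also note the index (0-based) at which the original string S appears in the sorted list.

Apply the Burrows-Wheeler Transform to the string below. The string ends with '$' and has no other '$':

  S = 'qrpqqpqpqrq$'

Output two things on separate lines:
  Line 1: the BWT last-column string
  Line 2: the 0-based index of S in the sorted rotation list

All 12 rotations (rotation i = S[i:]+S[:i]):
  rot[0] = qrpqqpqpqrq$
  rot[1] = rpqqpqpqrq$q
  rot[2] = pqqpqpqrq$qr
  rot[3] = qqpqpqrq$qrp
  rot[4] = qpqpqrq$qrpq
  rot[5] = pqpqrq$qrpqq
  rot[6] = qpqrq$qrpqqp
  rot[7] = pqrq$qrpqqpq
  rot[8] = qrq$qrpqqpqp
  rot[9] = rq$qrpqqpqpq
  rot[10] = q$qrpqqpqpqr
  rot[11] = $qrpqqpqpqrq
Sorted (with $ < everything):
  sorted[0] = $qrpqqpqpqrq  (last char: 'q')
  sorted[1] = pqpqrq$qrpqq  (last char: 'q')
  sorted[2] = pqqpqpqrq$qr  (last char: 'r')
  sorted[3] = pqrq$qrpqqpq  (last char: 'q')
  sorted[4] = q$qrpqqpqpqr  (last char: 'r')
  sorted[5] = qpqpqrq$qrpq  (last char: 'q')
  sorted[6] = qpqrq$qrpqqp  (last char: 'p')
  sorted[7] = qqpqpqrq$qrp  (last char: 'p')
  sorted[8] = qrpqqpqpqrq$  (last char: '$')
  sorted[9] = qrq$qrpqqpqp  (last char: 'p')
  sorted[10] = rpqqpqpqrq$q  (last char: 'q')
  sorted[11] = rq$qrpqqpqpq  (last char: 'q')
Last column: qqrqrqpp$pqq
Original string S is at sorted index 8

Answer: qqrqrqpp$pqq
8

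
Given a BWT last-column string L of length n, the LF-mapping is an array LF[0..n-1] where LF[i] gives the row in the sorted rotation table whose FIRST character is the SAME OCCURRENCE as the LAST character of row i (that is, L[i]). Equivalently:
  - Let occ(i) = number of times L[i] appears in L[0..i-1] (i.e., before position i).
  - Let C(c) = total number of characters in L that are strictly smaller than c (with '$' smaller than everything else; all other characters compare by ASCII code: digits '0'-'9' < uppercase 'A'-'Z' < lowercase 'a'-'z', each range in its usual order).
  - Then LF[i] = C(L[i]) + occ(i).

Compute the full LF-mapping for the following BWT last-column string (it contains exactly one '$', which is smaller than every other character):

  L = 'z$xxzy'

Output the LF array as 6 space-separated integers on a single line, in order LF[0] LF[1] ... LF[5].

Char counts: '$':1, 'x':2, 'y':1, 'z':2
C (first-col start): C('$')=0, C('x')=1, C('y')=3, C('z')=4
L[0]='z': occ=0, LF[0]=C('z')+0=4+0=4
L[1]='$': occ=0, LF[1]=C('$')+0=0+0=0
L[2]='x': occ=0, LF[2]=C('x')+0=1+0=1
L[3]='x': occ=1, LF[3]=C('x')+1=1+1=2
L[4]='z': occ=1, LF[4]=C('z')+1=4+1=5
L[5]='y': occ=0, LF[5]=C('y')+0=3+0=3

Answer: 4 0 1 2 5 3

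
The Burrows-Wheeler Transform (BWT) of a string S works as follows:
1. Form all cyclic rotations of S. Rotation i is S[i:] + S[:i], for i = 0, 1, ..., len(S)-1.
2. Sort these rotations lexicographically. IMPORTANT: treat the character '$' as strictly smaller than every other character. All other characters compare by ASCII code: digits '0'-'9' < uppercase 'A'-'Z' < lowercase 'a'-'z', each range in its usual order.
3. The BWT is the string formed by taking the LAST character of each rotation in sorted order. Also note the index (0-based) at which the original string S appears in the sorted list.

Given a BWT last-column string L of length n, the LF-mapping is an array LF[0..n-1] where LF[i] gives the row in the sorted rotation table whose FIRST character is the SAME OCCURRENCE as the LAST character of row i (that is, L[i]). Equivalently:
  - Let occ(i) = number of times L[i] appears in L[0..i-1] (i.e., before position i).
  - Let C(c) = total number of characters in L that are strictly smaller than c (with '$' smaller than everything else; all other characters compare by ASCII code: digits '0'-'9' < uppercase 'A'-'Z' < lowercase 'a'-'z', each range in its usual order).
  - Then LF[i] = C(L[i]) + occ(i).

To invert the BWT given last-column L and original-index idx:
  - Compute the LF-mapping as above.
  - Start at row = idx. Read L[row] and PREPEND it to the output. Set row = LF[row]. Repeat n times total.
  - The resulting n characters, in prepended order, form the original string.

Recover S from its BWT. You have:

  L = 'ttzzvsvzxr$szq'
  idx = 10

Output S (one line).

LF mapping: 5 6 10 11 7 3 8 12 9 2 0 4 13 1
Walk LF starting at row 10, prepending L[row]:
  step 1: row=10, L[10]='$', prepend. Next row=LF[10]=0
  step 2: row=0, L[0]='t', prepend. Next row=LF[0]=5
  step 3: row=5, L[5]='s', prepend. Next row=LF[5]=3
  step 4: row=3, L[3]='z', prepend. Next row=LF[3]=11
  step 5: row=11, L[11]='s', prepend. Next row=LF[11]=4
  step 6: row=4, L[4]='v', prepend. Next row=LF[4]=7
  step 7: row=7, L[7]='z', prepend. Next row=LF[7]=12
  step 8: row=12, L[12]='z', prepend. Next row=LF[12]=13
  step 9: row=13, L[13]='q', prepend. Next row=LF[13]=1
  step 10: row=1, L[1]='t', prepend. Next row=LF[1]=6
  step 11: row=6, L[6]='v', prepend. Next row=LF[6]=8
  step 12: row=8, L[8]='x', prepend. Next row=LF[8]=9
  step 13: row=9, L[9]='r', prepend. Next row=LF[9]=2
  step 14: row=2, L[2]='z', prepend. Next row=LF[2]=10
Reversed output: zrxvtqzzvszst$

Answer: zrxvtqzzvszst$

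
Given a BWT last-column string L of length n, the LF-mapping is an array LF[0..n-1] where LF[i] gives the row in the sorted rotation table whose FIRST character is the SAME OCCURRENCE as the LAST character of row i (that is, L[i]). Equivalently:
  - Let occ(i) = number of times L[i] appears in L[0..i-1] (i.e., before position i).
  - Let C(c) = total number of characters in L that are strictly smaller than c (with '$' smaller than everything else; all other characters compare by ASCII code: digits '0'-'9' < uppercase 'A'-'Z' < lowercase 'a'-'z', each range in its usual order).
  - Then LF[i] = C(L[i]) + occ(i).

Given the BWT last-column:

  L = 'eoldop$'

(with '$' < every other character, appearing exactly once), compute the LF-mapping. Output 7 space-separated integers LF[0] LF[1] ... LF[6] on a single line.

Char counts: '$':1, 'd':1, 'e':1, 'l':1, 'o':2, 'p':1
C (first-col start): C('$')=0, C('d')=1, C('e')=2, C('l')=3, C('o')=4, C('p')=6
L[0]='e': occ=0, LF[0]=C('e')+0=2+0=2
L[1]='o': occ=0, LF[1]=C('o')+0=4+0=4
L[2]='l': occ=0, LF[2]=C('l')+0=3+0=3
L[3]='d': occ=0, LF[3]=C('d')+0=1+0=1
L[4]='o': occ=1, LF[4]=C('o')+1=4+1=5
L[5]='p': occ=0, LF[5]=C('p')+0=6+0=6
L[6]='$': occ=0, LF[6]=C('$')+0=0+0=0

Answer: 2 4 3 1 5 6 0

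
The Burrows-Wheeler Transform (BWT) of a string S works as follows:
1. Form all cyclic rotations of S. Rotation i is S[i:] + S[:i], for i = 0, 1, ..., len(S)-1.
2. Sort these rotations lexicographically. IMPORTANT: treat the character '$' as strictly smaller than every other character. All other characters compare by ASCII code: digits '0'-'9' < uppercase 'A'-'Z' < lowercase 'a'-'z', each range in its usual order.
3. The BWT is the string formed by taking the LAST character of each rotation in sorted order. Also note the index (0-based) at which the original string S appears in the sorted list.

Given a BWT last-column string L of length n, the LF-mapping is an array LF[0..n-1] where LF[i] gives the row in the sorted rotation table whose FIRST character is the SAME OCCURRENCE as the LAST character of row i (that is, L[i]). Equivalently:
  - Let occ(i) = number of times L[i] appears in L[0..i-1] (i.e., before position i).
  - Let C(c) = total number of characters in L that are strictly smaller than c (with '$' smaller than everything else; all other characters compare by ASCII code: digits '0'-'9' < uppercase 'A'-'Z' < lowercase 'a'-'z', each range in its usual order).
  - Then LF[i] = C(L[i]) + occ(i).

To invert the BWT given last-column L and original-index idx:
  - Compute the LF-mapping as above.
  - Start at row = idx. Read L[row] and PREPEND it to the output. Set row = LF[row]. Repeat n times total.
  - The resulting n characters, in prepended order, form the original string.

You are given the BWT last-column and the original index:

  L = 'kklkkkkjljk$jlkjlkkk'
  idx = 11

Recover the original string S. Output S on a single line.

Answer: kkkjkjkklklkjklljkk$

Derivation:
LF mapping: 5 6 16 7 8 9 10 1 17 2 11 0 3 18 12 4 19 13 14 15
Walk LF starting at row 11, prepending L[row]:
  step 1: row=11, L[11]='$', prepend. Next row=LF[11]=0
  step 2: row=0, L[0]='k', prepend. Next row=LF[0]=5
  step 3: row=5, L[5]='k', prepend. Next row=LF[5]=9
  step 4: row=9, L[9]='j', prepend. Next row=LF[9]=2
  step 5: row=2, L[2]='l', prepend. Next row=LF[2]=16
  step 6: row=16, L[16]='l', prepend. Next row=LF[16]=19
  step 7: row=19, L[19]='k', prepend. Next row=LF[19]=15
  step 8: row=15, L[15]='j', prepend. Next row=LF[15]=4
  step 9: row=4, L[4]='k', prepend. Next row=LF[4]=8
  step 10: row=8, L[8]='l', prepend. Next row=LF[8]=17
  step 11: row=17, L[17]='k', prepend. Next row=LF[17]=13
  step 12: row=13, L[13]='l', prepend. Next row=LF[13]=18
  step 13: row=18, L[18]='k', prepend. Next row=LF[18]=14
  step 14: row=14, L[14]='k', prepend. Next row=LF[14]=12
  step 15: row=12, L[12]='j', prepend. Next row=LF[12]=3
  step 16: row=3, L[3]='k', prepend. Next row=LF[3]=7
  step 17: row=7, L[7]='j', prepend. Next row=LF[7]=1
  step 18: row=1, L[1]='k', prepend. Next row=LF[1]=6
  step 19: row=6, L[6]='k', prepend. Next row=LF[6]=10
  step 20: row=10, L[10]='k', prepend. Next row=LF[10]=11
Reversed output: kkkjkjkklklkjklljkk$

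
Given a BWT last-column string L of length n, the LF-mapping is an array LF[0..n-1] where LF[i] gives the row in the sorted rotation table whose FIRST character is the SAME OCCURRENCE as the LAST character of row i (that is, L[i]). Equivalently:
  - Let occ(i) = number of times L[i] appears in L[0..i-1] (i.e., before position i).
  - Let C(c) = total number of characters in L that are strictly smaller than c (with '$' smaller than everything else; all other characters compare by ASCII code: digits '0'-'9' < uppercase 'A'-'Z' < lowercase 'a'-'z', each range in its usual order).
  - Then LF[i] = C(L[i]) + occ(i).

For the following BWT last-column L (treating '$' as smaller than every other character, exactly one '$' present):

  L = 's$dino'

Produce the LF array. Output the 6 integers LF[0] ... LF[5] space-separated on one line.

Answer: 5 0 1 2 3 4

Derivation:
Char counts: '$':1, 'd':1, 'i':1, 'n':1, 'o':1, 's':1
C (first-col start): C('$')=0, C('d')=1, C('i')=2, C('n')=3, C('o')=4, C('s')=5
L[0]='s': occ=0, LF[0]=C('s')+0=5+0=5
L[1]='$': occ=0, LF[1]=C('$')+0=0+0=0
L[2]='d': occ=0, LF[2]=C('d')+0=1+0=1
L[3]='i': occ=0, LF[3]=C('i')+0=2+0=2
L[4]='n': occ=0, LF[4]=C('n')+0=3+0=3
L[5]='o': occ=0, LF[5]=C('o')+0=4+0=4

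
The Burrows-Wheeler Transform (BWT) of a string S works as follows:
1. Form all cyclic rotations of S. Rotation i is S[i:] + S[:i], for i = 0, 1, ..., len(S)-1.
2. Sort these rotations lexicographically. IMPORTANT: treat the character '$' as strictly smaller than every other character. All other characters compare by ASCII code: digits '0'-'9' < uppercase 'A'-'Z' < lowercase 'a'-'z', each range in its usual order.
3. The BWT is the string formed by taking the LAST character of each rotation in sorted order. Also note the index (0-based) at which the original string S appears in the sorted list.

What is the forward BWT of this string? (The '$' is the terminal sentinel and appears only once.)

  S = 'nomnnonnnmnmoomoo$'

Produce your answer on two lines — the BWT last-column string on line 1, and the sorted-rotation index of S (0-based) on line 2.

Answer: onoonnmnom$nononmm
10

Derivation:
All 18 rotations (rotation i = S[i:]+S[:i]):
  rot[0] = nomnnonnnmnmoomoo$
  rot[1] = omnnonnnmnmoomoo$n
  rot[2] = mnnonnnmnmoomoo$no
  rot[3] = nnonnnmnmoomoo$nom
  rot[4] = nonnnmnmoomoo$nomn
  rot[5] = onnnmnmoomoo$nomnn
  rot[6] = nnnmnmoomoo$nomnno
  rot[7] = nnmnmoomoo$nomnnon
  rot[8] = nmnmoomoo$nomnnonn
  rot[9] = mnmoomoo$nomnnonnn
  rot[10] = nmoomoo$nomnnonnnm
  rot[11] = moomoo$nomnnonnnmn
  rot[12] = oomoo$nomnnonnnmnm
  rot[13] = omoo$nomnnonnnmnmo
  rot[14] = moo$nomnnonnnmnmoo
  rot[15] = oo$nomnnonnnmnmoom
  rot[16] = o$nomnnonnnmnmoomo
  rot[17] = $nomnnonnnmnmoomoo
Sorted (with $ < everything):
  sorted[0] = $nomnnonnnmnmoomoo  (last char: 'o')
  sorted[1] = mnmoomoo$nomnnonnn  (last char: 'n')
  sorted[2] = mnnonnnmnmoomoo$no  (last char: 'o')
  sorted[3] = moo$nomnnonnnmnmoo  (last char: 'o')
  sorted[4] = moomoo$nomnnonnnmn  (last char: 'n')
  sorted[5] = nmnmoomoo$nomnnonn  (last char: 'n')
  sorted[6] = nmoomoo$nomnnonnnm  (last char: 'm')
  sorted[7] = nnmnmoomoo$nomnnon  (last char: 'n')
  sorted[8] = nnnmnmoomoo$nomnno  (last char: 'o')
  sorted[9] = nnonnnmnmoomoo$nom  (last char: 'm')
  sorted[10] = nomnnonnnmnmoomoo$  (last char: '$')
  sorted[11] = nonnnmnmoomoo$nomn  (last char: 'n')
  sorted[12] = o$nomnnonnnmnmoomo  (last char: 'o')
  sorted[13] = omnnonnnmnmoomoo$n  (last char: 'n')
  sorted[14] = omoo$nomnnonnnmnmo  (last char: 'o')
  sorted[15] = onnnmnmoomoo$nomnn  (last char: 'n')
  sorted[16] = oo$nomnnonnnmnmoom  (last char: 'm')
  sorted[17] = oomoo$nomnnonnnmnm  (last char: 'm')
Last column: onoonnmnom$nononmm
Original string S is at sorted index 10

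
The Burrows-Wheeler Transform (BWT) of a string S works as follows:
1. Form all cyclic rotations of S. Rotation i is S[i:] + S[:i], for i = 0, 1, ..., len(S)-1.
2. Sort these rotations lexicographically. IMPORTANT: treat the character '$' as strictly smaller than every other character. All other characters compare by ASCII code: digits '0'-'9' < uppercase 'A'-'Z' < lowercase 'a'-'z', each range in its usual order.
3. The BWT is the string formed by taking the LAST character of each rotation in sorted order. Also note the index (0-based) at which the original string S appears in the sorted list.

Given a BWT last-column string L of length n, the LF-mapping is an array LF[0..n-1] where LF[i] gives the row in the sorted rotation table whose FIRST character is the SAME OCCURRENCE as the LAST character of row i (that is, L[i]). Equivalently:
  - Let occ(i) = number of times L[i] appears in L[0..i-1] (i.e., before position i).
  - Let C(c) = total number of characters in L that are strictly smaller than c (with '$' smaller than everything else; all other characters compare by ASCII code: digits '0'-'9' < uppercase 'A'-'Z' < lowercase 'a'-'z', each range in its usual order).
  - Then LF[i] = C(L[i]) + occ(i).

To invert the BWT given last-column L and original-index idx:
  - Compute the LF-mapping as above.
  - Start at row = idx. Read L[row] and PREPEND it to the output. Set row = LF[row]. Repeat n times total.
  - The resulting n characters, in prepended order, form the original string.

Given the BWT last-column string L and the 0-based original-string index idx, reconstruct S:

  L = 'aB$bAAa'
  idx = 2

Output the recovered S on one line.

LF mapping: 4 3 0 6 1 2 5
Walk LF starting at row 2, prepending L[row]:
  step 1: row=2, L[2]='$', prepend. Next row=LF[2]=0
  step 2: row=0, L[0]='a', prepend. Next row=LF[0]=4
  step 3: row=4, L[4]='A', prepend. Next row=LF[4]=1
  step 4: row=1, L[1]='B', prepend. Next row=LF[1]=3
  step 5: row=3, L[3]='b', prepend. Next row=LF[3]=6
  step 6: row=6, L[6]='a', prepend. Next row=LF[6]=5
  step 7: row=5, L[5]='A', prepend. Next row=LF[5]=2
Reversed output: AabBAa$

Answer: AabBAa$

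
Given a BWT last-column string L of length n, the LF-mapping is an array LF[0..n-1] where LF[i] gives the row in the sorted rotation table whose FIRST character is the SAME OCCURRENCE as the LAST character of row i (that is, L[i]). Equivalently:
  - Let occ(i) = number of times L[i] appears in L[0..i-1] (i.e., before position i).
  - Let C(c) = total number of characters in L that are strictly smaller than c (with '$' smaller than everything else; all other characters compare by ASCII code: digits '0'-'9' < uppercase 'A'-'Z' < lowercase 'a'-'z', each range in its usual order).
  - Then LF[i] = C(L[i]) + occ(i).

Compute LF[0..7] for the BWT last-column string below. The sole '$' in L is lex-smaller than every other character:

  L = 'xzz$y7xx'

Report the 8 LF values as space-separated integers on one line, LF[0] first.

Answer: 2 6 7 0 5 1 3 4

Derivation:
Char counts: '$':1, '7':1, 'x':3, 'y':1, 'z':2
C (first-col start): C('$')=0, C('7')=1, C('x')=2, C('y')=5, C('z')=6
L[0]='x': occ=0, LF[0]=C('x')+0=2+0=2
L[1]='z': occ=0, LF[1]=C('z')+0=6+0=6
L[2]='z': occ=1, LF[2]=C('z')+1=6+1=7
L[3]='$': occ=0, LF[3]=C('$')+0=0+0=0
L[4]='y': occ=0, LF[4]=C('y')+0=5+0=5
L[5]='7': occ=0, LF[5]=C('7')+0=1+0=1
L[6]='x': occ=1, LF[6]=C('x')+1=2+1=3
L[7]='x': occ=2, LF[7]=C('x')+2=2+2=4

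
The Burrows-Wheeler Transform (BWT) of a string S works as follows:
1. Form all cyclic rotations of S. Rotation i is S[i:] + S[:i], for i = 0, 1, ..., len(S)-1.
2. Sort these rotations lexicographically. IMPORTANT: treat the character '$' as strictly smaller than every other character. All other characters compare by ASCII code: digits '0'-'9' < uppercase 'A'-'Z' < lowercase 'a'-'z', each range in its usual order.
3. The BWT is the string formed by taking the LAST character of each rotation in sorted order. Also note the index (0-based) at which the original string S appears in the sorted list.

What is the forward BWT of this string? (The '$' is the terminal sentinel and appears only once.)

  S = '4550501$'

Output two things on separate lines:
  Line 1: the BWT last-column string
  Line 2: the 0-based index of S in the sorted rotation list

All 8 rotations (rotation i = S[i:]+S[:i]):
  rot[0] = 4550501$
  rot[1] = 550501$4
  rot[2] = 50501$45
  rot[3] = 0501$455
  rot[4] = 501$4550
  rot[5] = 01$45505
  rot[6] = 1$455050
  rot[7] = $4550501
Sorted (with $ < everything):
  sorted[0] = $4550501  (last char: '1')
  sorted[1] = 01$45505  (last char: '5')
  sorted[2] = 0501$455  (last char: '5')
  sorted[3] = 1$455050  (last char: '0')
  sorted[4] = 4550501$  (last char: '$')
  sorted[5] = 501$4550  (last char: '0')
  sorted[6] = 50501$45  (last char: '5')
  sorted[7] = 550501$4  (last char: '4')
Last column: 1550$054
Original string S is at sorted index 4

Answer: 1550$054
4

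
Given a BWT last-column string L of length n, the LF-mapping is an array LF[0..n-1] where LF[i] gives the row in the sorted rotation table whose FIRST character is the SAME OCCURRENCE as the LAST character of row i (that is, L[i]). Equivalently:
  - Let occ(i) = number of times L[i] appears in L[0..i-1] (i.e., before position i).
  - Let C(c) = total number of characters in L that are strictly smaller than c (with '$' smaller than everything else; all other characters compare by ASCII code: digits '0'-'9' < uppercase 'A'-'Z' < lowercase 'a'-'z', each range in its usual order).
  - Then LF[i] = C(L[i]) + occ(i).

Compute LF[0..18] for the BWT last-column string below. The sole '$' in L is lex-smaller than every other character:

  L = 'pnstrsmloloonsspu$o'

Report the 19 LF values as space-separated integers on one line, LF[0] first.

Answer: 10 4 13 17 12 14 3 1 6 2 7 8 5 15 16 11 18 0 9

Derivation:
Char counts: '$':1, 'l':2, 'm':1, 'n':2, 'o':4, 'p':2, 'r':1, 's':4, 't':1, 'u':1
C (first-col start): C('$')=0, C('l')=1, C('m')=3, C('n')=4, C('o')=6, C('p')=10, C('r')=12, C('s')=13, C('t')=17, C('u')=18
L[0]='p': occ=0, LF[0]=C('p')+0=10+0=10
L[1]='n': occ=0, LF[1]=C('n')+0=4+0=4
L[2]='s': occ=0, LF[2]=C('s')+0=13+0=13
L[3]='t': occ=0, LF[3]=C('t')+0=17+0=17
L[4]='r': occ=0, LF[4]=C('r')+0=12+0=12
L[5]='s': occ=1, LF[5]=C('s')+1=13+1=14
L[6]='m': occ=0, LF[6]=C('m')+0=3+0=3
L[7]='l': occ=0, LF[7]=C('l')+0=1+0=1
L[8]='o': occ=0, LF[8]=C('o')+0=6+0=6
L[9]='l': occ=1, LF[9]=C('l')+1=1+1=2
L[10]='o': occ=1, LF[10]=C('o')+1=6+1=7
L[11]='o': occ=2, LF[11]=C('o')+2=6+2=8
L[12]='n': occ=1, LF[12]=C('n')+1=4+1=5
L[13]='s': occ=2, LF[13]=C('s')+2=13+2=15
L[14]='s': occ=3, LF[14]=C('s')+3=13+3=16
L[15]='p': occ=1, LF[15]=C('p')+1=10+1=11
L[16]='u': occ=0, LF[16]=C('u')+0=18+0=18
L[17]='$': occ=0, LF[17]=C('$')+0=0+0=0
L[18]='o': occ=3, LF[18]=C('o')+3=6+3=9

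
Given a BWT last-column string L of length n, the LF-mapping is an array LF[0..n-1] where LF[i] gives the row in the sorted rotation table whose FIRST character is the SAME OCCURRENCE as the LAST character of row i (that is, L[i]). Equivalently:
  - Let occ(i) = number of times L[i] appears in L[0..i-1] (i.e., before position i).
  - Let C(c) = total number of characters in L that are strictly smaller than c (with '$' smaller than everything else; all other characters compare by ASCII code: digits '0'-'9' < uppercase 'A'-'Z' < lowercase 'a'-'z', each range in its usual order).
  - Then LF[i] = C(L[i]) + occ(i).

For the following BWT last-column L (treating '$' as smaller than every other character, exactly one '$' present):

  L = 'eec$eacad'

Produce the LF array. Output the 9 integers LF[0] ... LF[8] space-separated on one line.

Answer: 6 7 3 0 8 1 4 2 5

Derivation:
Char counts: '$':1, 'a':2, 'c':2, 'd':1, 'e':3
C (first-col start): C('$')=0, C('a')=1, C('c')=3, C('d')=5, C('e')=6
L[0]='e': occ=0, LF[0]=C('e')+0=6+0=6
L[1]='e': occ=1, LF[1]=C('e')+1=6+1=7
L[2]='c': occ=0, LF[2]=C('c')+0=3+0=3
L[3]='$': occ=0, LF[3]=C('$')+0=0+0=0
L[4]='e': occ=2, LF[4]=C('e')+2=6+2=8
L[5]='a': occ=0, LF[5]=C('a')+0=1+0=1
L[6]='c': occ=1, LF[6]=C('c')+1=3+1=4
L[7]='a': occ=1, LF[7]=C('a')+1=1+1=2
L[8]='d': occ=0, LF[8]=C('d')+0=5+0=5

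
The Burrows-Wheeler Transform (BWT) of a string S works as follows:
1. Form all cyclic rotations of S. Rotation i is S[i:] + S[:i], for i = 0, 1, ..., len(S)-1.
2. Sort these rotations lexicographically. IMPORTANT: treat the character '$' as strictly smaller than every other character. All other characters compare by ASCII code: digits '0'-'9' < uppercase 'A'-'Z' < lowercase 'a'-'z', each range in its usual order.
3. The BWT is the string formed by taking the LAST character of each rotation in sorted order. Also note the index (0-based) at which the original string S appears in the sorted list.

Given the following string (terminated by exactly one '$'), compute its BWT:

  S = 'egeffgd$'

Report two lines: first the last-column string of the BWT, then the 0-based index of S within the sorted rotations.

All 8 rotations (rotation i = S[i:]+S[:i]):
  rot[0] = egeffgd$
  rot[1] = geffgd$e
  rot[2] = effgd$eg
  rot[3] = ffgd$ege
  rot[4] = fgd$egef
  rot[5] = gd$egeff
  rot[6] = d$egeffg
  rot[7] = $egeffgd
Sorted (with $ < everything):
  sorted[0] = $egeffgd  (last char: 'd')
  sorted[1] = d$egeffg  (last char: 'g')
  sorted[2] = effgd$eg  (last char: 'g')
  sorted[3] = egeffgd$  (last char: '$')
  sorted[4] = ffgd$ege  (last char: 'e')
  sorted[5] = fgd$egef  (last char: 'f')
  sorted[6] = gd$egeff  (last char: 'f')
  sorted[7] = geffgd$e  (last char: 'e')
Last column: dgg$effe
Original string S is at sorted index 3

Answer: dgg$effe
3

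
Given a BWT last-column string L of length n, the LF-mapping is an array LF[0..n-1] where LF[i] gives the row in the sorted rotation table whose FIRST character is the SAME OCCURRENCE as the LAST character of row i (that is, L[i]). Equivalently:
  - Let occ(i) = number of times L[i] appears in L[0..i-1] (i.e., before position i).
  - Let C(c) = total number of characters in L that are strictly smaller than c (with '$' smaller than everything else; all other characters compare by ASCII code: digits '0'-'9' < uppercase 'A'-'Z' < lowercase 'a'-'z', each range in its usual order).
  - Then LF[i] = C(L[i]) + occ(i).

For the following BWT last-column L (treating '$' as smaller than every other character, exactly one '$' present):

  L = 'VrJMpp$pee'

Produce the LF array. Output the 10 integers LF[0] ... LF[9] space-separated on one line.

Answer: 3 9 1 2 6 7 0 8 4 5

Derivation:
Char counts: '$':1, 'J':1, 'M':1, 'V':1, 'e':2, 'p':3, 'r':1
C (first-col start): C('$')=0, C('J')=1, C('M')=2, C('V')=3, C('e')=4, C('p')=6, C('r')=9
L[0]='V': occ=0, LF[0]=C('V')+0=3+0=3
L[1]='r': occ=0, LF[1]=C('r')+0=9+0=9
L[2]='J': occ=0, LF[2]=C('J')+0=1+0=1
L[3]='M': occ=0, LF[3]=C('M')+0=2+0=2
L[4]='p': occ=0, LF[4]=C('p')+0=6+0=6
L[5]='p': occ=1, LF[5]=C('p')+1=6+1=7
L[6]='$': occ=0, LF[6]=C('$')+0=0+0=0
L[7]='p': occ=2, LF[7]=C('p')+2=6+2=8
L[8]='e': occ=0, LF[8]=C('e')+0=4+0=4
L[9]='e': occ=1, LF[9]=C('e')+1=4+1=5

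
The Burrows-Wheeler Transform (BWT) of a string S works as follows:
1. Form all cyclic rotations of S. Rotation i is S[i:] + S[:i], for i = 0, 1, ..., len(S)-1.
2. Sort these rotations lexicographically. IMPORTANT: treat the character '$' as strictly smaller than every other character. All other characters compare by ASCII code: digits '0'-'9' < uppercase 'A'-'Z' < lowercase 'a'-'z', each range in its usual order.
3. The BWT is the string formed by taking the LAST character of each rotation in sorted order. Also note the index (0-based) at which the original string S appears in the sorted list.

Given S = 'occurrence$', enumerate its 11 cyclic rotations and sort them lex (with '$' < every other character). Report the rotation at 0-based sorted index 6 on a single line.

Answer: nce$occurre

Derivation:
All 11 rotations (rotation i = S[i:]+S[:i]):
  rot[0] = occurrence$
  rot[1] = ccurrence$o
  rot[2] = currence$oc
  rot[3] = urrence$occ
  rot[4] = rrence$occu
  rot[5] = rence$occur
  rot[6] = ence$occurr
  rot[7] = nce$occurre
  rot[8] = ce$occurren
  rot[9] = e$occurrenc
  rot[10] = $occurrence
Sorted (with $ < everything):
  sorted[0] = $occurrence
  sorted[1] = ccurrence$o
  sorted[2] = ce$occurren
  sorted[3] = currence$oc
  sorted[4] = e$occurrenc
  sorted[5] = ence$occurr
  sorted[6] = nce$occurre
  sorted[7] = occurrence$
  sorted[8] = rence$occur
  sorted[9] = rrence$occu
  sorted[10] = urrence$occ
sorted[6] = nce$occurre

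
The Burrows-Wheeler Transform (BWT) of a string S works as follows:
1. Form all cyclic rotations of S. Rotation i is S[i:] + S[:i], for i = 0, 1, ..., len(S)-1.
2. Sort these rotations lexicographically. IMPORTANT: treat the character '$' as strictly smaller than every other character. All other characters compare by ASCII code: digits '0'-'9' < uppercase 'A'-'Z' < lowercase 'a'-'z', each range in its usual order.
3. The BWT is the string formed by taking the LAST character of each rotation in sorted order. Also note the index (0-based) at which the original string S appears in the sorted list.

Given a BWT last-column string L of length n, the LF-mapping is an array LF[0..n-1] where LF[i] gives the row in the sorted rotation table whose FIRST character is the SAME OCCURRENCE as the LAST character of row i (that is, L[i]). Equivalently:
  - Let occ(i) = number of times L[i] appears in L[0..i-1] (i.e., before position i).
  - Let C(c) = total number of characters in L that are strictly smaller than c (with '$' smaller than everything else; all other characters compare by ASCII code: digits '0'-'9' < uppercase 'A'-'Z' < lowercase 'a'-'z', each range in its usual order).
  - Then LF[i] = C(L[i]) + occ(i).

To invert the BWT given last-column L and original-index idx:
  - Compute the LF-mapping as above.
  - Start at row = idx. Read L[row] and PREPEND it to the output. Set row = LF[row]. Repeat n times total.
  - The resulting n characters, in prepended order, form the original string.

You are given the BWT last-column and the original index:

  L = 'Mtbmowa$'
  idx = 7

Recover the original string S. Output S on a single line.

LF mapping: 1 6 3 4 5 7 2 0
Walk LF starting at row 7, prepending L[row]:
  step 1: row=7, L[7]='$', prepend. Next row=LF[7]=0
  step 2: row=0, L[0]='M', prepend. Next row=LF[0]=1
  step 3: row=1, L[1]='t', prepend. Next row=LF[1]=6
  step 4: row=6, L[6]='a', prepend. Next row=LF[6]=2
  step 5: row=2, L[2]='b', prepend. Next row=LF[2]=3
  step 6: row=3, L[3]='m', prepend. Next row=LF[3]=4
  step 7: row=4, L[4]='o', prepend. Next row=LF[4]=5
  step 8: row=5, L[5]='w', prepend. Next row=LF[5]=7
Reversed output: wombatM$

Answer: wombatM$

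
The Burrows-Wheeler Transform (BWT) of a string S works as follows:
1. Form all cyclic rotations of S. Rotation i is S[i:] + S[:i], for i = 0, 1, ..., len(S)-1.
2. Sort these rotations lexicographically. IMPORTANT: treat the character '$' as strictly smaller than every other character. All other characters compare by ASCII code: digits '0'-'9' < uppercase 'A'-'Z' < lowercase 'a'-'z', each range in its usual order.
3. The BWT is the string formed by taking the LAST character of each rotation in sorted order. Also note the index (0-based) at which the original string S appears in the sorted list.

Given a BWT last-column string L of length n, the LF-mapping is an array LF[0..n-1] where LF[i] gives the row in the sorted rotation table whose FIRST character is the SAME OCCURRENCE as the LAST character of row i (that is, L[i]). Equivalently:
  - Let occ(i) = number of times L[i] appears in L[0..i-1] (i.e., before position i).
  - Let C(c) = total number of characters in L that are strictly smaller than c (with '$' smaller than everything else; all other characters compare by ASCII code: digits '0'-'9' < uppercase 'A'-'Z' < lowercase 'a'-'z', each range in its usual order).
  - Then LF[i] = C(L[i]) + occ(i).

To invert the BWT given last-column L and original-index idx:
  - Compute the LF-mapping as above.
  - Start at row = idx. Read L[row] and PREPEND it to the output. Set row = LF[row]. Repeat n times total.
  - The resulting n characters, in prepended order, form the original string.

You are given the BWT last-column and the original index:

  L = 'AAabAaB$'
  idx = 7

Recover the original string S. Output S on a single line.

LF mapping: 1 2 5 7 3 6 4 0
Walk LF starting at row 7, prepending L[row]:
  step 1: row=7, L[7]='$', prepend. Next row=LF[7]=0
  step 2: row=0, L[0]='A', prepend. Next row=LF[0]=1
  step 3: row=1, L[1]='A', prepend. Next row=LF[1]=2
  step 4: row=2, L[2]='a', prepend. Next row=LF[2]=5
  step 5: row=5, L[5]='a', prepend. Next row=LF[5]=6
  step 6: row=6, L[6]='B', prepend. Next row=LF[6]=4
  step 7: row=4, L[4]='A', prepend. Next row=LF[4]=3
  step 8: row=3, L[3]='b', prepend. Next row=LF[3]=7
Reversed output: bABaaAA$

Answer: bABaaAA$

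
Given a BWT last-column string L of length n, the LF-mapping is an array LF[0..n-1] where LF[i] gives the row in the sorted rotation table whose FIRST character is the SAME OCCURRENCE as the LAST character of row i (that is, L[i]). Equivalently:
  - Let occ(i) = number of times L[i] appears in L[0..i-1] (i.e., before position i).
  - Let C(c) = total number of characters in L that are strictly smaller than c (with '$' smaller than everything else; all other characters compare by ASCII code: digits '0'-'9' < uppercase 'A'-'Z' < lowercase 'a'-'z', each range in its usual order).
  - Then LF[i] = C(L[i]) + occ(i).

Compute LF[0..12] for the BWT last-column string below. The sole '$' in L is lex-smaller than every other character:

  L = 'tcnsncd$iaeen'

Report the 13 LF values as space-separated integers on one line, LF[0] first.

Char counts: '$':1, 'a':1, 'c':2, 'd':1, 'e':2, 'i':1, 'n':3, 's':1, 't':1
C (first-col start): C('$')=0, C('a')=1, C('c')=2, C('d')=4, C('e')=5, C('i')=7, C('n')=8, C('s')=11, C('t')=12
L[0]='t': occ=0, LF[0]=C('t')+0=12+0=12
L[1]='c': occ=0, LF[1]=C('c')+0=2+0=2
L[2]='n': occ=0, LF[2]=C('n')+0=8+0=8
L[3]='s': occ=0, LF[3]=C('s')+0=11+0=11
L[4]='n': occ=1, LF[4]=C('n')+1=8+1=9
L[5]='c': occ=1, LF[5]=C('c')+1=2+1=3
L[6]='d': occ=0, LF[6]=C('d')+0=4+0=4
L[7]='$': occ=0, LF[7]=C('$')+0=0+0=0
L[8]='i': occ=0, LF[8]=C('i')+0=7+0=7
L[9]='a': occ=0, LF[9]=C('a')+0=1+0=1
L[10]='e': occ=0, LF[10]=C('e')+0=5+0=5
L[11]='e': occ=1, LF[11]=C('e')+1=5+1=6
L[12]='n': occ=2, LF[12]=C('n')+2=8+2=10

Answer: 12 2 8 11 9 3 4 0 7 1 5 6 10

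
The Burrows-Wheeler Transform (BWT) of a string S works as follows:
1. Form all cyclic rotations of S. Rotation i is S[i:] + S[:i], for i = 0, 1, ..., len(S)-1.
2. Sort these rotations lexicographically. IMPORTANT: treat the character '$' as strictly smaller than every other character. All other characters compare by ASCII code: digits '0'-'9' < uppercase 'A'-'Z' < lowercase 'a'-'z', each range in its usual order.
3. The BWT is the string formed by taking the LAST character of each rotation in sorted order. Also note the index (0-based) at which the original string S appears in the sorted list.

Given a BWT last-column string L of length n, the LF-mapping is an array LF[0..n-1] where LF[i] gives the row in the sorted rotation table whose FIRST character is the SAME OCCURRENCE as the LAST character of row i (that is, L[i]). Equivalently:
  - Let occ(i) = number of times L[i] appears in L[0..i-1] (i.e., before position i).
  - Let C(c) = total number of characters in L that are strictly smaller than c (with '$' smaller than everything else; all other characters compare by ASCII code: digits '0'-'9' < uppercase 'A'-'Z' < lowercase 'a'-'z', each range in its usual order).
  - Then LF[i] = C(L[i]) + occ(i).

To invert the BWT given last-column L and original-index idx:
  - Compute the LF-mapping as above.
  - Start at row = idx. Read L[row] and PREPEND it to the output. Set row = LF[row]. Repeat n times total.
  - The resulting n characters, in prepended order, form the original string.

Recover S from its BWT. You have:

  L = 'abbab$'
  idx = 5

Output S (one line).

Answer: bbaba$

Derivation:
LF mapping: 1 3 4 2 5 0
Walk LF starting at row 5, prepending L[row]:
  step 1: row=5, L[5]='$', prepend. Next row=LF[5]=0
  step 2: row=0, L[0]='a', prepend. Next row=LF[0]=1
  step 3: row=1, L[1]='b', prepend. Next row=LF[1]=3
  step 4: row=3, L[3]='a', prepend. Next row=LF[3]=2
  step 5: row=2, L[2]='b', prepend. Next row=LF[2]=4
  step 6: row=4, L[4]='b', prepend. Next row=LF[4]=5
Reversed output: bbaba$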